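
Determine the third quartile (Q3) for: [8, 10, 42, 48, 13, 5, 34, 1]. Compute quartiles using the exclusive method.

40

Step 1: Sort the data: [1, 5, 8, 10, 13, 34, 42, 48]
Step 2: n = 8
Step 3: Using the exclusive quartile method:
  Q1 = 5.75
  Q2 (median) = 11.5
  Q3 = 40
  IQR = Q3 - Q1 = 40 - 5.75 = 34.25
Step 4: Q3 = 40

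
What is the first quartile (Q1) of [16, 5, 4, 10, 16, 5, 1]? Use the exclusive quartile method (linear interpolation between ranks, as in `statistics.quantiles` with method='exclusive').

4

Step 1: Sort the data: [1, 4, 5, 5, 10, 16, 16]
Step 2: n = 7
Step 3: Using the exclusive quartile method:
  Q1 = 4
  Q2 (median) = 5
  Q3 = 16
  IQR = Q3 - Q1 = 16 - 4 = 12
Step 4: Q1 = 4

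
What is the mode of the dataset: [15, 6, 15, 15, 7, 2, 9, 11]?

15

Step 1: Count the frequency of each value:
  2: appears 1 time(s)
  6: appears 1 time(s)
  7: appears 1 time(s)
  9: appears 1 time(s)
  11: appears 1 time(s)
  15: appears 3 time(s)
Step 2: The value 15 appears most frequently (3 times).
Step 3: Mode = 15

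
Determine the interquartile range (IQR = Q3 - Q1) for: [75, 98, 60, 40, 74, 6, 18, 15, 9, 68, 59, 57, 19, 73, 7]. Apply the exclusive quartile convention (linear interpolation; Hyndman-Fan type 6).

58

Step 1: Sort the data: [6, 7, 9, 15, 18, 19, 40, 57, 59, 60, 68, 73, 74, 75, 98]
Step 2: n = 15
Step 3: Using the exclusive quartile method:
  Q1 = 15
  Q2 (median) = 57
  Q3 = 73
  IQR = Q3 - Q1 = 73 - 15 = 58
Step 4: IQR = 58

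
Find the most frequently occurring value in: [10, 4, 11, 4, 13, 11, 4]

4

Step 1: Count the frequency of each value:
  4: appears 3 time(s)
  10: appears 1 time(s)
  11: appears 2 time(s)
  13: appears 1 time(s)
Step 2: The value 4 appears most frequently (3 times).
Step 3: Mode = 4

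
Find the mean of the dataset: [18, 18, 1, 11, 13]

12.2

Step 1: Sum all values: 18 + 18 + 1 + 11 + 13 = 61
Step 2: Count the number of values: n = 5
Step 3: Mean = sum / n = 61 / 5 = 12.2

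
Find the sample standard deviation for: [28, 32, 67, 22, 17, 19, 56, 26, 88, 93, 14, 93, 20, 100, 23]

32.6559

Step 1: Compute the mean: 46.5333
Step 2: Sum of squared deviations from the mean: 14929.7333
Step 3: Sample variance = 14929.7333 / 14 = 1066.4095
Step 4: Standard deviation = sqrt(1066.4095) = 32.6559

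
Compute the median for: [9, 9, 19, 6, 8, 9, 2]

9

Step 1: Sort the data in ascending order: [2, 6, 8, 9, 9, 9, 19]
Step 2: The number of values is n = 7.
Step 3: Since n is odd, the median is the middle value at position 4: 9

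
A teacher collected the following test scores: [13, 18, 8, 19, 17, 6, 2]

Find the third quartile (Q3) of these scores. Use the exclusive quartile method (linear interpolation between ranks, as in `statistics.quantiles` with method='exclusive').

18

Step 1: Sort the data: [2, 6, 8, 13, 17, 18, 19]
Step 2: n = 7
Step 3: Using the exclusive quartile method:
  Q1 = 6
  Q2 (median) = 13
  Q3 = 18
  IQR = Q3 - Q1 = 18 - 6 = 12
Step 4: Q3 = 18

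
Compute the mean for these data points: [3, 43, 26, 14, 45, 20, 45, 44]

30

Step 1: Sum all values: 3 + 43 + 26 + 14 + 45 + 20 + 45 + 44 = 240
Step 2: Count the number of values: n = 8
Step 3: Mean = sum / n = 240 / 8 = 30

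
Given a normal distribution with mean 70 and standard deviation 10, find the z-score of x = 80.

1

Step 1: Recall the z-score formula: z = (x - mu) / sigma
Step 2: Substitute values: z = (80 - 70) / 10
Step 3: z = 10 / 10 = 1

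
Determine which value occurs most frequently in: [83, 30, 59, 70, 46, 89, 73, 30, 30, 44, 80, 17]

30

Step 1: Count the frequency of each value:
  17: appears 1 time(s)
  30: appears 3 time(s)
  44: appears 1 time(s)
  46: appears 1 time(s)
  59: appears 1 time(s)
  70: appears 1 time(s)
  73: appears 1 time(s)
  80: appears 1 time(s)
  83: appears 1 time(s)
  89: appears 1 time(s)
Step 2: The value 30 appears most frequently (3 times).
Step 3: Mode = 30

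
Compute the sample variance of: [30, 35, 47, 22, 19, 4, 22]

183.619

Step 1: Compute the mean: (30 + 35 + 47 + 22 + 19 + 4 + 22) / 7 = 25.5714
Step 2: Compute squared deviations from the mean:
  (30 - 25.5714)^2 = 19.6122
  (35 - 25.5714)^2 = 88.898
  (47 - 25.5714)^2 = 459.1837
  (22 - 25.5714)^2 = 12.7551
  (19 - 25.5714)^2 = 43.1837
  (4 - 25.5714)^2 = 465.3265
  (22 - 25.5714)^2 = 12.7551
Step 3: Sum of squared deviations = 1101.7143
Step 4: Sample variance = 1101.7143 / 6 = 183.619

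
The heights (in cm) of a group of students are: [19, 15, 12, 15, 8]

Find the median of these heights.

15

Step 1: Sort the data in ascending order: [8, 12, 15, 15, 19]
Step 2: The number of values is n = 5.
Step 3: Since n is odd, the median is the middle value at position 3: 15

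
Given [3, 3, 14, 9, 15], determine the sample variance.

33.2

Step 1: Compute the mean: (3 + 3 + 14 + 9 + 15) / 5 = 8.8
Step 2: Compute squared deviations from the mean:
  (3 - 8.8)^2 = 33.64
  (3 - 8.8)^2 = 33.64
  (14 - 8.8)^2 = 27.04
  (9 - 8.8)^2 = 0.04
  (15 - 8.8)^2 = 38.44
Step 3: Sum of squared deviations = 132.8
Step 4: Sample variance = 132.8 / 4 = 33.2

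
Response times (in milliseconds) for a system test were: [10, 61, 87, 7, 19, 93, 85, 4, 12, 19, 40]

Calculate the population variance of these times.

1130.3802

Step 1: Compute the mean: (10 + 61 + 87 + 7 + 19 + 93 + 85 + 4 + 12 + 19 + 40) / 11 = 39.7273
Step 2: Compute squared deviations from the mean:
  (10 - 39.7273)^2 = 883.7107
  (61 - 39.7273)^2 = 452.5289
  (87 - 39.7273)^2 = 2234.7107
  (7 - 39.7273)^2 = 1071.0744
  (19 - 39.7273)^2 = 429.6198
  (93 - 39.7273)^2 = 2837.9835
  (85 - 39.7273)^2 = 2049.6198
  (4 - 39.7273)^2 = 1276.438
  (12 - 39.7273)^2 = 768.8017
  (19 - 39.7273)^2 = 429.6198
  (40 - 39.7273)^2 = 0.0744
Step 3: Sum of squared deviations = 12434.1818
Step 4: Population variance = 12434.1818 / 11 = 1130.3802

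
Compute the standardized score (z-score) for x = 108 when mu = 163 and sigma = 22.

-2.5

Step 1: Recall the z-score formula: z = (x - mu) / sigma
Step 2: Substitute values: z = (108 - 163) / 22
Step 3: z = -55 / 22 = -2.5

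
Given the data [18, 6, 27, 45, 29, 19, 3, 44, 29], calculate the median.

27

Step 1: Sort the data in ascending order: [3, 6, 18, 19, 27, 29, 29, 44, 45]
Step 2: The number of values is n = 9.
Step 3: Since n is odd, the median is the middle value at position 5: 27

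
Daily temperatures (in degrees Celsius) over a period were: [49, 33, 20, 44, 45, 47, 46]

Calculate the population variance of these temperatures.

93.3878

Step 1: Compute the mean: (49 + 33 + 20 + 44 + 45 + 47 + 46) / 7 = 40.5714
Step 2: Compute squared deviations from the mean:
  (49 - 40.5714)^2 = 71.0408
  (33 - 40.5714)^2 = 57.3265
  (20 - 40.5714)^2 = 423.1837
  (44 - 40.5714)^2 = 11.7551
  (45 - 40.5714)^2 = 19.6122
  (47 - 40.5714)^2 = 41.3265
  (46 - 40.5714)^2 = 29.4694
Step 3: Sum of squared deviations = 653.7143
Step 4: Population variance = 653.7143 / 7 = 93.3878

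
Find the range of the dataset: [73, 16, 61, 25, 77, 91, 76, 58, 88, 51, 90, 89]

75

Step 1: Identify the maximum value: max = 91
Step 2: Identify the minimum value: min = 16
Step 3: Range = max - min = 91 - 16 = 75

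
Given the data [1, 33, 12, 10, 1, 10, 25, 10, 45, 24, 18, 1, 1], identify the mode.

1

Step 1: Count the frequency of each value:
  1: appears 4 time(s)
  10: appears 3 time(s)
  12: appears 1 time(s)
  18: appears 1 time(s)
  24: appears 1 time(s)
  25: appears 1 time(s)
  33: appears 1 time(s)
  45: appears 1 time(s)
Step 2: The value 1 appears most frequently (4 times).
Step 3: Mode = 1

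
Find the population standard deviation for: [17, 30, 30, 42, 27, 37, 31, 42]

7.7782

Step 1: Compute the mean: 32
Step 2: Sum of squared deviations from the mean: 484
Step 3: Population variance = 484 / 8 = 60.5
Step 4: Standard deviation = sqrt(60.5) = 7.7782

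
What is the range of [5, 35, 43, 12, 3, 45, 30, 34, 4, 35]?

42

Step 1: Identify the maximum value: max = 45
Step 2: Identify the minimum value: min = 3
Step 3: Range = max - min = 45 - 3 = 42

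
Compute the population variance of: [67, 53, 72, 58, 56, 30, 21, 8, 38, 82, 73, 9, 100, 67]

712.2449

Step 1: Compute the mean: (67 + 53 + 72 + 58 + 56 + 30 + 21 + 8 + 38 + 82 + 73 + 9 + 100 + 67) / 14 = 52.4286
Step 2: Compute squared deviations from the mean:
  (67 - 52.4286)^2 = 212.3265
  (53 - 52.4286)^2 = 0.3265
  (72 - 52.4286)^2 = 383.0408
  (58 - 52.4286)^2 = 31.0408
  (56 - 52.4286)^2 = 12.7551
  (30 - 52.4286)^2 = 503.0408
  (21 - 52.4286)^2 = 987.7551
  (8 - 52.4286)^2 = 1973.898
  (38 - 52.4286)^2 = 208.1837
  (82 - 52.4286)^2 = 874.4694
  (73 - 52.4286)^2 = 423.1837
  (9 - 52.4286)^2 = 1886.0408
  (100 - 52.4286)^2 = 2263.0408
  (67 - 52.4286)^2 = 212.3265
Step 3: Sum of squared deviations = 9971.4286
Step 4: Population variance = 9971.4286 / 14 = 712.2449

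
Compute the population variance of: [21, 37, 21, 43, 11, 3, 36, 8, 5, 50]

259.25

Step 1: Compute the mean: (21 + 37 + 21 + 43 + 11 + 3 + 36 + 8 + 5 + 50) / 10 = 23.5
Step 2: Compute squared deviations from the mean:
  (21 - 23.5)^2 = 6.25
  (37 - 23.5)^2 = 182.25
  (21 - 23.5)^2 = 6.25
  (43 - 23.5)^2 = 380.25
  (11 - 23.5)^2 = 156.25
  (3 - 23.5)^2 = 420.25
  (36 - 23.5)^2 = 156.25
  (8 - 23.5)^2 = 240.25
  (5 - 23.5)^2 = 342.25
  (50 - 23.5)^2 = 702.25
Step 3: Sum of squared deviations = 2592.5
Step 4: Population variance = 2592.5 / 10 = 259.25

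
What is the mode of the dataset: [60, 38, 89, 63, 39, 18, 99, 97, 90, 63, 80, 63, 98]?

63

Step 1: Count the frequency of each value:
  18: appears 1 time(s)
  38: appears 1 time(s)
  39: appears 1 time(s)
  60: appears 1 time(s)
  63: appears 3 time(s)
  80: appears 1 time(s)
  89: appears 1 time(s)
  90: appears 1 time(s)
  97: appears 1 time(s)
  98: appears 1 time(s)
  99: appears 1 time(s)
Step 2: The value 63 appears most frequently (3 times).
Step 3: Mode = 63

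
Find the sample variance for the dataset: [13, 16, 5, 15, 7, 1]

36.7

Step 1: Compute the mean: (13 + 16 + 5 + 15 + 7 + 1) / 6 = 9.5
Step 2: Compute squared deviations from the mean:
  (13 - 9.5)^2 = 12.25
  (16 - 9.5)^2 = 42.25
  (5 - 9.5)^2 = 20.25
  (15 - 9.5)^2 = 30.25
  (7 - 9.5)^2 = 6.25
  (1 - 9.5)^2 = 72.25
Step 3: Sum of squared deviations = 183.5
Step 4: Sample variance = 183.5 / 5 = 36.7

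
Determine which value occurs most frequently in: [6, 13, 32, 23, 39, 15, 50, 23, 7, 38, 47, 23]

23

Step 1: Count the frequency of each value:
  6: appears 1 time(s)
  7: appears 1 time(s)
  13: appears 1 time(s)
  15: appears 1 time(s)
  23: appears 3 time(s)
  32: appears 1 time(s)
  38: appears 1 time(s)
  39: appears 1 time(s)
  47: appears 1 time(s)
  50: appears 1 time(s)
Step 2: The value 23 appears most frequently (3 times).
Step 3: Mode = 23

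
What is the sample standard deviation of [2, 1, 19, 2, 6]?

7.5166

Step 1: Compute the mean: 6
Step 2: Sum of squared deviations from the mean: 226
Step 3: Sample variance = 226 / 4 = 56.5
Step 4: Standard deviation = sqrt(56.5) = 7.5166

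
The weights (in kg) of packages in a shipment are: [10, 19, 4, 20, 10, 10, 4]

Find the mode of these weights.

10

Step 1: Count the frequency of each value:
  4: appears 2 time(s)
  10: appears 3 time(s)
  19: appears 1 time(s)
  20: appears 1 time(s)
Step 2: The value 10 appears most frequently (3 times).
Step 3: Mode = 10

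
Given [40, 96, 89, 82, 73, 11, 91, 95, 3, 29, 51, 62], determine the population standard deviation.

31.7171

Step 1: Compute the mean: 60.1667
Step 2: Sum of squared deviations from the mean: 12071.6667
Step 3: Population variance = 12071.6667 / 12 = 1005.9722
Step 4: Standard deviation = sqrt(1005.9722) = 31.7171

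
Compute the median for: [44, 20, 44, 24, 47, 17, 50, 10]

34

Step 1: Sort the data in ascending order: [10, 17, 20, 24, 44, 44, 47, 50]
Step 2: The number of values is n = 8.
Step 3: Since n is even, the median is the average of positions 4 and 5:
  Median = (24 + 44) / 2 = 34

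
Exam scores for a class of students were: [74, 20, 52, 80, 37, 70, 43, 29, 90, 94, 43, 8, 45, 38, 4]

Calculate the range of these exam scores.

90

Step 1: Identify the maximum value: max = 94
Step 2: Identify the minimum value: min = 4
Step 3: Range = max - min = 94 - 4 = 90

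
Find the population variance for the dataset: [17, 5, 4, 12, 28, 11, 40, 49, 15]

218.321

Step 1: Compute the mean: (17 + 5 + 4 + 12 + 28 + 11 + 40 + 49 + 15) / 9 = 20.1111
Step 2: Compute squared deviations from the mean:
  (17 - 20.1111)^2 = 9.679
  (5 - 20.1111)^2 = 228.3457
  (4 - 20.1111)^2 = 259.5679
  (12 - 20.1111)^2 = 65.7901
  (28 - 20.1111)^2 = 62.2346
  (11 - 20.1111)^2 = 83.0123
  (40 - 20.1111)^2 = 395.5679
  (49 - 20.1111)^2 = 834.5679
  (15 - 20.1111)^2 = 26.1235
Step 3: Sum of squared deviations = 1964.8889
Step 4: Population variance = 1964.8889 / 9 = 218.321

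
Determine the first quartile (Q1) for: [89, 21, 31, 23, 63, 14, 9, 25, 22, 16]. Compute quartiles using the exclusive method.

15.5

Step 1: Sort the data: [9, 14, 16, 21, 22, 23, 25, 31, 63, 89]
Step 2: n = 10
Step 3: Using the exclusive quartile method:
  Q1 = 15.5
  Q2 (median) = 22.5
  Q3 = 39
  IQR = Q3 - Q1 = 39 - 15.5 = 23.5
Step 4: Q1 = 15.5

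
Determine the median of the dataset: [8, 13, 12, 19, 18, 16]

14.5

Step 1: Sort the data in ascending order: [8, 12, 13, 16, 18, 19]
Step 2: The number of values is n = 6.
Step 3: Since n is even, the median is the average of positions 3 and 4:
  Median = (13 + 16) / 2 = 14.5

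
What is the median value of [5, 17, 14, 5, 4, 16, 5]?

5

Step 1: Sort the data in ascending order: [4, 5, 5, 5, 14, 16, 17]
Step 2: The number of values is n = 7.
Step 3: Since n is odd, the median is the middle value at position 4: 5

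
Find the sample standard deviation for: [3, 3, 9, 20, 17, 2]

7.823

Step 1: Compute the mean: 9
Step 2: Sum of squared deviations from the mean: 306
Step 3: Sample variance = 306 / 5 = 61.2
Step 4: Standard deviation = sqrt(61.2) = 7.823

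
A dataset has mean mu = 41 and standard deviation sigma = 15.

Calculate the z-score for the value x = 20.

-1.4

Step 1: Recall the z-score formula: z = (x - mu) / sigma
Step 2: Substitute values: z = (20 - 41) / 15
Step 3: z = -21 / 15 = -1.4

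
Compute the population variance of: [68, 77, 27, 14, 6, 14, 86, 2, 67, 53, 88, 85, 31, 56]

930.4082

Step 1: Compute the mean: (68 + 77 + 27 + 14 + 6 + 14 + 86 + 2 + 67 + 53 + 88 + 85 + 31 + 56) / 14 = 48.1429
Step 2: Compute squared deviations from the mean:
  (68 - 48.1429)^2 = 394.3061
  (77 - 48.1429)^2 = 832.7347
  (27 - 48.1429)^2 = 447.0204
  (14 - 48.1429)^2 = 1165.7347
  (6 - 48.1429)^2 = 1776.0204
  (14 - 48.1429)^2 = 1165.7347
  (86 - 48.1429)^2 = 1433.1633
  (2 - 48.1429)^2 = 2129.1633
  (67 - 48.1429)^2 = 355.5918
  (53 - 48.1429)^2 = 23.5918
  (88 - 48.1429)^2 = 1588.5918
  (85 - 48.1429)^2 = 1358.449
  (31 - 48.1429)^2 = 293.8776
  (56 - 48.1429)^2 = 61.7347
Step 3: Sum of squared deviations = 13025.7143
Step 4: Population variance = 13025.7143 / 14 = 930.4082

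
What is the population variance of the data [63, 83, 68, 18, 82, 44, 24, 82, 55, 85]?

553.44

Step 1: Compute the mean: (63 + 83 + 68 + 18 + 82 + 44 + 24 + 82 + 55 + 85) / 10 = 60.4
Step 2: Compute squared deviations from the mean:
  (63 - 60.4)^2 = 6.76
  (83 - 60.4)^2 = 510.76
  (68 - 60.4)^2 = 57.76
  (18 - 60.4)^2 = 1797.76
  (82 - 60.4)^2 = 466.56
  (44 - 60.4)^2 = 268.96
  (24 - 60.4)^2 = 1324.96
  (82 - 60.4)^2 = 466.56
  (55 - 60.4)^2 = 29.16
  (85 - 60.4)^2 = 605.16
Step 3: Sum of squared deviations = 5534.4
Step 4: Population variance = 5534.4 / 10 = 553.44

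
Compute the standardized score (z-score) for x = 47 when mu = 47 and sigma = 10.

0

Step 1: Recall the z-score formula: z = (x - mu) / sigma
Step 2: Substitute values: z = (47 - 47) / 10
Step 3: z = 0 / 10 = 0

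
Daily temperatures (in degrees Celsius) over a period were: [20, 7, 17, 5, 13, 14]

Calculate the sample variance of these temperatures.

33.0667

Step 1: Compute the mean: (20 + 7 + 17 + 5 + 13 + 14) / 6 = 12.6667
Step 2: Compute squared deviations from the mean:
  (20 - 12.6667)^2 = 53.7778
  (7 - 12.6667)^2 = 32.1111
  (17 - 12.6667)^2 = 18.7778
  (5 - 12.6667)^2 = 58.7778
  (13 - 12.6667)^2 = 0.1111
  (14 - 12.6667)^2 = 1.7778
Step 3: Sum of squared deviations = 165.3333
Step 4: Sample variance = 165.3333 / 5 = 33.0667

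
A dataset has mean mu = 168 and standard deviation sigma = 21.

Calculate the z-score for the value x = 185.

0.8095

Step 1: Recall the z-score formula: z = (x - mu) / sigma
Step 2: Substitute values: z = (185 - 168) / 21
Step 3: z = 17 / 21 = 0.8095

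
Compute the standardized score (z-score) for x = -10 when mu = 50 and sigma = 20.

-3

Step 1: Recall the z-score formula: z = (x - mu) / sigma
Step 2: Substitute values: z = (-10 - 50) / 20
Step 3: z = -60 / 20 = -3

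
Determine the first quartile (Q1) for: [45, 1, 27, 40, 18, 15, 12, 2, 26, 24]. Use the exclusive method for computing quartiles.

9.5

Step 1: Sort the data: [1, 2, 12, 15, 18, 24, 26, 27, 40, 45]
Step 2: n = 10
Step 3: Using the exclusive quartile method:
  Q1 = 9.5
  Q2 (median) = 21
  Q3 = 30.25
  IQR = Q3 - Q1 = 30.25 - 9.5 = 20.75
Step 4: Q1 = 9.5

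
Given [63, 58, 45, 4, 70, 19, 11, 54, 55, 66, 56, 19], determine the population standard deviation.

22.3917

Step 1: Compute the mean: 43.3333
Step 2: Sum of squared deviations from the mean: 6016.6667
Step 3: Population variance = 6016.6667 / 12 = 501.3889
Step 4: Standard deviation = sqrt(501.3889) = 22.3917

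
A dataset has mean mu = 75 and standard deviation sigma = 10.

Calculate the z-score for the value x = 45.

-3

Step 1: Recall the z-score formula: z = (x - mu) / sigma
Step 2: Substitute values: z = (45 - 75) / 10
Step 3: z = -30 / 10 = -3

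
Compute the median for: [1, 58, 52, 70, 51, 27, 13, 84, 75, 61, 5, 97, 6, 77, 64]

58

Step 1: Sort the data in ascending order: [1, 5, 6, 13, 27, 51, 52, 58, 61, 64, 70, 75, 77, 84, 97]
Step 2: The number of values is n = 15.
Step 3: Since n is odd, the median is the middle value at position 8: 58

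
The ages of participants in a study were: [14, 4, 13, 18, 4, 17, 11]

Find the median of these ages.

13

Step 1: Sort the data in ascending order: [4, 4, 11, 13, 14, 17, 18]
Step 2: The number of values is n = 7.
Step 3: Since n is odd, the median is the middle value at position 4: 13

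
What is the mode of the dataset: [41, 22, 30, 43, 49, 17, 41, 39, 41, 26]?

41

Step 1: Count the frequency of each value:
  17: appears 1 time(s)
  22: appears 1 time(s)
  26: appears 1 time(s)
  30: appears 1 time(s)
  39: appears 1 time(s)
  41: appears 3 time(s)
  43: appears 1 time(s)
  49: appears 1 time(s)
Step 2: The value 41 appears most frequently (3 times).
Step 3: Mode = 41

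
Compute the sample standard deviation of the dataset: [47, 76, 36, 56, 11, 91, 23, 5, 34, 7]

29.2088

Step 1: Compute the mean: 38.6
Step 2: Sum of squared deviations from the mean: 7678.4
Step 3: Sample variance = 7678.4 / 9 = 853.1556
Step 4: Standard deviation = sqrt(853.1556) = 29.2088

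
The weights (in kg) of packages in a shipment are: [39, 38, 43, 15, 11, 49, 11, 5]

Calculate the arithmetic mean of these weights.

26.375

Step 1: Sum all values: 39 + 38 + 43 + 15 + 11 + 49 + 11 + 5 = 211
Step 2: Count the number of values: n = 8
Step 3: Mean = sum / n = 211 / 8 = 26.375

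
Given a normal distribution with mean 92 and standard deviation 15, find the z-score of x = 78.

-0.9333

Step 1: Recall the z-score formula: z = (x - mu) / sigma
Step 2: Substitute values: z = (78 - 92) / 15
Step 3: z = -14 / 15 = -0.9333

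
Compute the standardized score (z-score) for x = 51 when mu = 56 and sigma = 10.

-0.5

Step 1: Recall the z-score formula: z = (x - mu) / sigma
Step 2: Substitute values: z = (51 - 56) / 10
Step 3: z = -5 / 10 = -0.5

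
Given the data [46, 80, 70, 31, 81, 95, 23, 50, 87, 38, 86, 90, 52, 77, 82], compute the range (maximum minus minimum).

72

Step 1: Identify the maximum value: max = 95
Step 2: Identify the minimum value: min = 23
Step 3: Range = max - min = 95 - 23 = 72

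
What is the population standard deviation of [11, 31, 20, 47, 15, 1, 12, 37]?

14.3418

Step 1: Compute the mean: 21.75
Step 2: Sum of squared deviations from the mean: 1645.5
Step 3: Population variance = 1645.5 / 8 = 205.6875
Step 4: Standard deviation = sqrt(205.6875) = 14.3418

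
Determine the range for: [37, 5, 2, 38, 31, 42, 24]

40

Step 1: Identify the maximum value: max = 42
Step 2: Identify the minimum value: min = 2
Step 3: Range = max - min = 42 - 2 = 40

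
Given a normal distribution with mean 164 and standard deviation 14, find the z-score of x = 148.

-1.1429

Step 1: Recall the z-score formula: z = (x - mu) / sigma
Step 2: Substitute values: z = (148 - 164) / 14
Step 3: z = -16 / 14 = -1.1429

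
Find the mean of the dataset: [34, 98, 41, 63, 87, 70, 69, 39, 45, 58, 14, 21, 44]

52.5385

Step 1: Sum all values: 34 + 98 + 41 + 63 + 87 + 70 + 69 + 39 + 45 + 58 + 14 + 21 + 44 = 683
Step 2: Count the number of values: n = 13
Step 3: Mean = sum / n = 683 / 13 = 52.5385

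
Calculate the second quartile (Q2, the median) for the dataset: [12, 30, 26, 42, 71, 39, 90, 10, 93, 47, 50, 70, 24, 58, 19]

42

Step 1: Sort the data: [10, 12, 19, 24, 26, 30, 39, 42, 47, 50, 58, 70, 71, 90, 93]
Step 2: n = 15
Step 3: Q2 is the median. Since n is odd, it is the middle value at position 8: 42
Step 4: Q2 = 42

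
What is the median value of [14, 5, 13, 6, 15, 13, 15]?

13

Step 1: Sort the data in ascending order: [5, 6, 13, 13, 14, 15, 15]
Step 2: The number of values is n = 7.
Step 3: Since n is odd, the median is the middle value at position 4: 13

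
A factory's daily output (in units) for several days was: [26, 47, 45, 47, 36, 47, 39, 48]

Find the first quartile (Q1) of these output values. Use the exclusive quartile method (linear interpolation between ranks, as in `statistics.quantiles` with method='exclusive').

36.75

Step 1: Sort the data: [26, 36, 39, 45, 47, 47, 47, 48]
Step 2: n = 8
Step 3: Using the exclusive quartile method:
  Q1 = 36.75
  Q2 (median) = 46
  Q3 = 47
  IQR = Q3 - Q1 = 47 - 36.75 = 10.25
Step 4: Q1 = 36.75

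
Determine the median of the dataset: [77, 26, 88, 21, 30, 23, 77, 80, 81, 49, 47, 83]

63

Step 1: Sort the data in ascending order: [21, 23, 26, 30, 47, 49, 77, 77, 80, 81, 83, 88]
Step 2: The number of values is n = 12.
Step 3: Since n is even, the median is the average of positions 6 and 7:
  Median = (49 + 77) / 2 = 63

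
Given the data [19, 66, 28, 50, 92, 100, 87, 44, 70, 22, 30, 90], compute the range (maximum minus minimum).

81

Step 1: Identify the maximum value: max = 100
Step 2: Identify the minimum value: min = 19
Step 3: Range = max - min = 100 - 19 = 81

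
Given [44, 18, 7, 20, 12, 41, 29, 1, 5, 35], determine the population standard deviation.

14.6

Step 1: Compute the mean: 21.2
Step 2: Sum of squared deviations from the mean: 2131.6
Step 3: Population variance = 2131.6 / 10 = 213.16
Step 4: Standard deviation = sqrt(213.16) = 14.6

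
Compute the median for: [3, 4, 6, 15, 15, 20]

10.5

Step 1: Sort the data in ascending order: [3, 4, 6, 15, 15, 20]
Step 2: The number of values is n = 6.
Step 3: Since n is even, the median is the average of positions 3 and 4:
  Median = (6 + 15) / 2 = 10.5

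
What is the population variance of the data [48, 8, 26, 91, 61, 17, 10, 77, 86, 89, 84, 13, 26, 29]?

988.25

Step 1: Compute the mean: (48 + 8 + 26 + 91 + 61 + 17 + 10 + 77 + 86 + 89 + 84 + 13 + 26 + 29) / 14 = 47.5
Step 2: Compute squared deviations from the mean:
  (48 - 47.5)^2 = 0.25
  (8 - 47.5)^2 = 1560.25
  (26 - 47.5)^2 = 462.25
  (91 - 47.5)^2 = 1892.25
  (61 - 47.5)^2 = 182.25
  (17 - 47.5)^2 = 930.25
  (10 - 47.5)^2 = 1406.25
  (77 - 47.5)^2 = 870.25
  (86 - 47.5)^2 = 1482.25
  (89 - 47.5)^2 = 1722.25
  (84 - 47.5)^2 = 1332.25
  (13 - 47.5)^2 = 1190.25
  (26 - 47.5)^2 = 462.25
  (29 - 47.5)^2 = 342.25
Step 3: Sum of squared deviations = 13835.5
Step 4: Population variance = 13835.5 / 14 = 988.25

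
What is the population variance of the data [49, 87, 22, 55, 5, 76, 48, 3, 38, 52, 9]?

718.2314

Step 1: Compute the mean: (49 + 87 + 22 + 55 + 5 + 76 + 48 + 3 + 38 + 52 + 9) / 11 = 40.3636
Step 2: Compute squared deviations from the mean:
  (49 - 40.3636)^2 = 74.5868
  (87 - 40.3636)^2 = 2174.9504
  (22 - 40.3636)^2 = 337.2231
  (55 - 40.3636)^2 = 214.2231
  (5 - 40.3636)^2 = 1250.5868
  (76 - 40.3636)^2 = 1269.9504
  (48 - 40.3636)^2 = 58.314
  (3 - 40.3636)^2 = 1396.0413
  (38 - 40.3636)^2 = 5.5868
  (52 - 40.3636)^2 = 135.405
  (9 - 40.3636)^2 = 983.6777
Step 3: Sum of squared deviations = 7900.5455
Step 4: Population variance = 7900.5455 / 11 = 718.2314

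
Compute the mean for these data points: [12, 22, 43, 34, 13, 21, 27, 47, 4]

24.7778

Step 1: Sum all values: 12 + 22 + 43 + 34 + 13 + 21 + 27 + 47 + 4 = 223
Step 2: Count the number of values: n = 9
Step 3: Mean = sum / n = 223 / 9 = 24.7778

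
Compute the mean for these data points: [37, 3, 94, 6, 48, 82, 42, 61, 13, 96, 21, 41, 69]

47.1538

Step 1: Sum all values: 37 + 3 + 94 + 6 + 48 + 82 + 42 + 61 + 13 + 96 + 21 + 41 + 69 = 613
Step 2: Count the number of values: n = 13
Step 3: Mean = sum / n = 613 / 13 = 47.1538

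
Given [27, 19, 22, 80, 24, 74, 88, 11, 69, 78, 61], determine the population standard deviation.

28.0522

Step 1: Compute the mean: 50.2727
Step 2: Sum of squared deviations from the mean: 8656.1818
Step 3: Population variance = 8656.1818 / 11 = 786.9256
Step 4: Standard deviation = sqrt(786.9256) = 28.0522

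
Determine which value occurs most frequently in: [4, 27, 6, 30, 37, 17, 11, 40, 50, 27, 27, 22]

27

Step 1: Count the frequency of each value:
  4: appears 1 time(s)
  6: appears 1 time(s)
  11: appears 1 time(s)
  17: appears 1 time(s)
  22: appears 1 time(s)
  27: appears 3 time(s)
  30: appears 1 time(s)
  37: appears 1 time(s)
  40: appears 1 time(s)
  50: appears 1 time(s)
Step 2: The value 27 appears most frequently (3 times).
Step 3: Mode = 27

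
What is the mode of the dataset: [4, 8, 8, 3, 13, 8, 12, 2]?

8

Step 1: Count the frequency of each value:
  2: appears 1 time(s)
  3: appears 1 time(s)
  4: appears 1 time(s)
  8: appears 3 time(s)
  12: appears 1 time(s)
  13: appears 1 time(s)
Step 2: The value 8 appears most frequently (3 times).
Step 3: Mode = 8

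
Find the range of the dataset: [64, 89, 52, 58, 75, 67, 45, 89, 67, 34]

55

Step 1: Identify the maximum value: max = 89
Step 2: Identify the minimum value: min = 34
Step 3: Range = max - min = 89 - 34 = 55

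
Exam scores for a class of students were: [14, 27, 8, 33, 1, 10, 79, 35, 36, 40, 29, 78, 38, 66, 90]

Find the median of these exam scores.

35

Step 1: Sort the data in ascending order: [1, 8, 10, 14, 27, 29, 33, 35, 36, 38, 40, 66, 78, 79, 90]
Step 2: The number of values is n = 15.
Step 3: Since n is odd, the median is the middle value at position 8: 35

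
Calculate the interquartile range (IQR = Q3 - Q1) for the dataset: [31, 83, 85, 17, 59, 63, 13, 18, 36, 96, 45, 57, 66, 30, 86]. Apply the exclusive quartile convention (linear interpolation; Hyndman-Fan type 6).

53

Step 1: Sort the data: [13, 17, 18, 30, 31, 36, 45, 57, 59, 63, 66, 83, 85, 86, 96]
Step 2: n = 15
Step 3: Using the exclusive quartile method:
  Q1 = 30
  Q2 (median) = 57
  Q3 = 83
  IQR = Q3 - Q1 = 83 - 30 = 53
Step 4: IQR = 53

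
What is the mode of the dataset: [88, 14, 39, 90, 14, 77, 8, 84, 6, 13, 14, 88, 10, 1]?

14

Step 1: Count the frequency of each value:
  1: appears 1 time(s)
  6: appears 1 time(s)
  8: appears 1 time(s)
  10: appears 1 time(s)
  13: appears 1 time(s)
  14: appears 3 time(s)
  39: appears 1 time(s)
  77: appears 1 time(s)
  84: appears 1 time(s)
  88: appears 2 time(s)
  90: appears 1 time(s)
Step 2: The value 14 appears most frequently (3 times).
Step 3: Mode = 14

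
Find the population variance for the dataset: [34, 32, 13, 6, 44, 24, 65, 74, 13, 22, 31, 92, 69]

670.5325

Step 1: Compute the mean: (34 + 32 + 13 + 6 + 44 + 24 + 65 + 74 + 13 + 22 + 31 + 92 + 69) / 13 = 39.9231
Step 2: Compute squared deviations from the mean:
  (34 - 39.9231)^2 = 35.0828
  (32 - 39.9231)^2 = 62.7751
  (13 - 39.9231)^2 = 724.8521
  (6 - 39.9231)^2 = 1150.7751
  (44 - 39.9231)^2 = 16.6213
  (24 - 39.9231)^2 = 253.5444
  (65 - 39.9231)^2 = 628.8521
  (74 - 39.9231)^2 = 1161.2367
  (13 - 39.9231)^2 = 724.8521
  (22 - 39.9231)^2 = 321.2367
  (31 - 39.9231)^2 = 79.6213
  (92 - 39.9231)^2 = 2712.0059
  (69 - 39.9231)^2 = 845.4675
Step 3: Sum of squared deviations = 8716.9231
Step 4: Population variance = 8716.9231 / 13 = 670.5325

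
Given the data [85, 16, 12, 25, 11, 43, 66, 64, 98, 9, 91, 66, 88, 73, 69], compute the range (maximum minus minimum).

89

Step 1: Identify the maximum value: max = 98
Step 2: Identify the minimum value: min = 9
Step 3: Range = max - min = 98 - 9 = 89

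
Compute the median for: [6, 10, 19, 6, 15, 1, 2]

6

Step 1: Sort the data in ascending order: [1, 2, 6, 6, 10, 15, 19]
Step 2: The number of values is n = 7.
Step 3: Since n is odd, the median is the middle value at position 4: 6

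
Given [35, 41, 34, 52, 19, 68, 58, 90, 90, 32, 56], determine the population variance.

492.562

Step 1: Compute the mean: (35 + 41 + 34 + 52 + 19 + 68 + 58 + 90 + 90 + 32 + 56) / 11 = 52.2727
Step 2: Compute squared deviations from the mean:
  (35 - 52.2727)^2 = 298.3471
  (41 - 52.2727)^2 = 127.0744
  (34 - 52.2727)^2 = 333.8926
  (52 - 52.2727)^2 = 0.0744
  (19 - 52.2727)^2 = 1107.0744
  (68 - 52.2727)^2 = 247.3471
  (58 - 52.2727)^2 = 32.8017
  (90 - 52.2727)^2 = 1423.3471
  (90 - 52.2727)^2 = 1423.3471
  (32 - 52.2727)^2 = 410.9835
  (56 - 52.2727)^2 = 13.8926
Step 3: Sum of squared deviations = 5418.1818
Step 4: Population variance = 5418.1818 / 11 = 492.562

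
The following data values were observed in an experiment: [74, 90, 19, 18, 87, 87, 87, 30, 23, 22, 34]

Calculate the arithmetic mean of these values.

51.9091

Step 1: Sum all values: 74 + 90 + 19 + 18 + 87 + 87 + 87 + 30 + 23 + 22 + 34 = 571
Step 2: Count the number of values: n = 11
Step 3: Mean = sum / n = 571 / 11 = 51.9091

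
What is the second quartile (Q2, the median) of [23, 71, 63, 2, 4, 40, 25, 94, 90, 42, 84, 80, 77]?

63

Step 1: Sort the data: [2, 4, 23, 25, 40, 42, 63, 71, 77, 80, 84, 90, 94]
Step 2: n = 13
Step 3: Q2 is the median. Since n is odd, it is the middle value at position 7: 63
Step 4: Q2 = 63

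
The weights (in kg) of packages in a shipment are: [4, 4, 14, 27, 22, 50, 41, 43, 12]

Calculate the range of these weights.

46

Step 1: Identify the maximum value: max = 50
Step 2: Identify the minimum value: min = 4
Step 3: Range = max - min = 50 - 4 = 46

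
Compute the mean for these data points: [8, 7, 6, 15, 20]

11.2

Step 1: Sum all values: 8 + 7 + 6 + 15 + 20 = 56
Step 2: Count the number of values: n = 5
Step 3: Mean = sum / n = 56 / 5 = 11.2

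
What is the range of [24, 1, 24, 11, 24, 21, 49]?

48

Step 1: Identify the maximum value: max = 49
Step 2: Identify the minimum value: min = 1
Step 3: Range = max - min = 49 - 1 = 48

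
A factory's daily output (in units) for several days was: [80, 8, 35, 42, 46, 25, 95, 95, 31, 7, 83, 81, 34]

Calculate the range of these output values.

88

Step 1: Identify the maximum value: max = 95
Step 2: Identify the minimum value: min = 7
Step 3: Range = max - min = 95 - 7 = 88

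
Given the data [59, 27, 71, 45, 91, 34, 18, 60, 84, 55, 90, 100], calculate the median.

59.5

Step 1: Sort the data in ascending order: [18, 27, 34, 45, 55, 59, 60, 71, 84, 90, 91, 100]
Step 2: The number of values is n = 12.
Step 3: Since n is even, the median is the average of positions 6 and 7:
  Median = (59 + 60) / 2 = 59.5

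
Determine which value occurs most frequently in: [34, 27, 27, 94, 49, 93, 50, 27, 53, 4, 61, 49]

27

Step 1: Count the frequency of each value:
  4: appears 1 time(s)
  27: appears 3 time(s)
  34: appears 1 time(s)
  49: appears 2 time(s)
  50: appears 1 time(s)
  53: appears 1 time(s)
  61: appears 1 time(s)
  93: appears 1 time(s)
  94: appears 1 time(s)
Step 2: The value 27 appears most frequently (3 times).
Step 3: Mode = 27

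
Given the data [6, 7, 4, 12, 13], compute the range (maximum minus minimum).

9

Step 1: Identify the maximum value: max = 13
Step 2: Identify the minimum value: min = 4
Step 3: Range = max - min = 13 - 4 = 9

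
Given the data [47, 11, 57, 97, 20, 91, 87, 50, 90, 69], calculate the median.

63

Step 1: Sort the data in ascending order: [11, 20, 47, 50, 57, 69, 87, 90, 91, 97]
Step 2: The number of values is n = 10.
Step 3: Since n is even, the median is the average of positions 5 and 6:
  Median = (57 + 69) / 2 = 63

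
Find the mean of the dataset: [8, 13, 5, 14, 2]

8.4

Step 1: Sum all values: 8 + 13 + 5 + 14 + 2 = 42
Step 2: Count the number of values: n = 5
Step 3: Mean = sum / n = 42 / 5 = 8.4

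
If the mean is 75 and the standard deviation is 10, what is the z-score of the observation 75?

0

Step 1: Recall the z-score formula: z = (x - mu) / sigma
Step 2: Substitute values: z = (75 - 75) / 10
Step 3: z = 0 / 10 = 0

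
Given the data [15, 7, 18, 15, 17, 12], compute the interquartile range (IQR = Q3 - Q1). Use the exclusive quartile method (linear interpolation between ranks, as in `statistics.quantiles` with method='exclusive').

6.5

Step 1: Sort the data: [7, 12, 15, 15, 17, 18]
Step 2: n = 6
Step 3: Using the exclusive quartile method:
  Q1 = 10.75
  Q2 (median) = 15
  Q3 = 17.25
  IQR = Q3 - Q1 = 17.25 - 10.75 = 6.5
Step 4: IQR = 6.5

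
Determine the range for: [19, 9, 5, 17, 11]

14

Step 1: Identify the maximum value: max = 19
Step 2: Identify the minimum value: min = 5
Step 3: Range = max - min = 19 - 5 = 14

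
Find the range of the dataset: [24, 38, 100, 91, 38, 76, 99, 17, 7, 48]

93

Step 1: Identify the maximum value: max = 100
Step 2: Identify the minimum value: min = 7
Step 3: Range = max - min = 100 - 7 = 93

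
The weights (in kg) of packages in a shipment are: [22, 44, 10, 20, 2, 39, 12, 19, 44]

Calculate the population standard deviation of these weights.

14.4999

Step 1: Compute the mean: 23.5556
Step 2: Sum of squared deviations from the mean: 1892.2222
Step 3: Population variance = 1892.2222 / 9 = 210.2469
Step 4: Standard deviation = sqrt(210.2469) = 14.4999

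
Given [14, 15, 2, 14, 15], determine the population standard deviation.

5.02

Step 1: Compute the mean: 12
Step 2: Sum of squared deviations from the mean: 126
Step 3: Population variance = 126 / 5 = 25.2
Step 4: Standard deviation = sqrt(25.2) = 5.02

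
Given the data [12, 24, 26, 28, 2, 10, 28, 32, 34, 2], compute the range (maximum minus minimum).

32

Step 1: Identify the maximum value: max = 34
Step 2: Identify the minimum value: min = 2
Step 3: Range = max - min = 34 - 2 = 32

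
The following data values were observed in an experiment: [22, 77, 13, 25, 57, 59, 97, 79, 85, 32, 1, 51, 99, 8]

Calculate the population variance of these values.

1057.2296

Step 1: Compute the mean: (22 + 77 + 13 + 25 + 57 + 59 + 97 + 79 + 85 + 32 + 1 + 51 + 99 + 8) / 14 = 50.3571
Step 2: Compute squared deviations from the mean:
  (22 - 50.3571)^2 = 804.1276
  (77 - 50.3571)^2 = 709.8418
  (13 - 50.3571)^2 = 1395.5561
  (25 - 50.3571)^2 = 642.9847
  (57 - 50.3571)^2 = 44.1276
  (59 - 50.3571)^2 = 74.699
  (97 - 50.3571)^2 = 2175.5561
  (79 - 50.3571)^2 = 820.4133
  (85 - 50.3571)^2 = 1200.1276
  (32 - 50.3571)^2 = 336.9847
  (1 - 50.3571)^2 = 2436.1276
  (51 - 50.3571)^2 = 0.4133
  (99 - 50.3571)^2 = 2366.1276
  (8 - 50.3571)^2 = 1794.1276
Step 3: Sum of squared deviations = 14801.2143
Step 4: Population variance = 14801.2143 / 14 = 1057.2296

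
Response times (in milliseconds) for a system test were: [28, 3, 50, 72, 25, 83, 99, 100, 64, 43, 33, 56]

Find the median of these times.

53

Step 1: Sort the data in ascending order: [3, 25, 28, 33, 43, 50, 56, 64, 72, 83, 99, 100]
Step 2: The number of values is n = 12.
Step 3: Since n is even, the median is the average of positions 6 and 7:
  Median = (50 + 56) / 2 = 53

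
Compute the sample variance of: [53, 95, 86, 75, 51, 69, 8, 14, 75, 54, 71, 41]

712.2424

Step 1: Compute the mean: (53 + 95 + 86 + 75 + 51 + 69 + 8 + 14 + 75 + 54 + 71 + 41) / 12 = 57.6667
Step 2: Compute squared deviations from the mean:
  (53 - 57.6667)^2 = 21.7778
  (95 - 57.6667)^2 = 1393.7778
  (86 - 57.6667)^2 = 802.7778
  (75 - 57.6667)^2 = 300.4444
  (51 - 57.6667)^2 = 44.4444
  (69 - 57.6667)^2 = 128.4444
  (8 - 57.6667)^2 = 2466.7778
  (14 - 57.6667)^2 = 1906.7778
  (75 - 57.6667)^2 = 300.4444
  (54 - 57.6667)^2 = 13.4444
  (71 - 57.6667)^2 = 177.7778
  (41 - 57.6667)^2 = 277.7778
Step 3: Sum of squared deviations = 7834.6667
Step 4: Sample variance = 7834.6667 / 11 = 712.2424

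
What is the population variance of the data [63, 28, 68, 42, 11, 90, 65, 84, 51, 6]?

747.36

Step 1: Compute the mean: (63 + 28 + 68 + 42 + 11 + 90 + 65 + 84 + 51 + 6) / 10 = 50.8
Step 2: Compute squared deviations from the mean:
  (63 - 50.8)^2 = 148.84
  (28 - 50.8)^2 = 519.84
  (68 - 50.8)^2 = 295.84
  (42 - 50.8)^2 = 77.44
  (11 - 50.8)^2 = 1584.04
  (90 - 50.8)^2 = 1536.64
  (65 - 50.8)^2 = 201.64
  (84 - 50.8)^2 = 1102.24
  (51 - 50.8)^2 = 0.04
  (6 - 50.8)^2 = 2007.04
Step 3: Sum of squared deviations = 7473.6
Step 4: Population variance = 7473.6 / 10 = 747.36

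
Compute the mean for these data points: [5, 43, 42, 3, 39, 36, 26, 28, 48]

30

Step 1: Sum all values: 5 + 43 + 42 + 3 + 39 + 36 + 26 + 28 + 48 = 270
Step 2: Count the number of values: n = 9
Step 3: Mean = sum / n = 270 / 9 = 30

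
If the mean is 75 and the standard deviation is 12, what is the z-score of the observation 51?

-2

Step 1: Recall the z-score formula: z = (x - mu) / sigma
Step 2: Substitute values: z = (51 - 75) / 12
Step 3: z = -24 / 12 = -2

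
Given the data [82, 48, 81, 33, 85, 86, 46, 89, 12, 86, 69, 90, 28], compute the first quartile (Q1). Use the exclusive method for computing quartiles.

39.5

Step 1: Sort the data: [12, 28, 33, 46, 48, 69, 81, 82, 85, 86, 86, 89, 90]
Step 2: n = 13
Step 3: Using the exclusive quartile method:
  Q1 = 39.5
  Q2 (median) = 81
  Q3 = 86
  IQR = Q3 - Q1 = 86 - 39.5 = 46.5
Step 4: Q1 = 39.5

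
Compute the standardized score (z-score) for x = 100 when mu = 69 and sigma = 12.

2.5833

Step 1: Recall the z-score formula: z = (x - mu) / sigma
Step 2: Substitute values: z = (100 - 69) / 12
Step 3: z = 31 / 12 = 2.5833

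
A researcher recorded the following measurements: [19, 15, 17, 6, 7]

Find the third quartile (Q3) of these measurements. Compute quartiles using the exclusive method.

18

Step 1: Sort the data: [6, 7, 15, 17, 19]
Step 2: n = 5
Step 3: Using the exclusive quartile method:
  Q1 = 6.5
  Q2 (median) = 15
  Q3 = 18
  IQR = Q3 - Q1 = 18 - 6.5 = 11.5
Step 4: Q3 = 18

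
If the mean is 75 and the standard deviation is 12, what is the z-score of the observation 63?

-1

Step 1: Recall the z-score formula: z = (x - mu) / sigma
Step 2: Substitute values: z = (63 - 75) / 12
Step 3: z = -12 / 12 = -1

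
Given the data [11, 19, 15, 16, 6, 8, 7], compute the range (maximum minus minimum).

13

Step 1: Identify the maximum value: max = 19
Step 2: Identify the minimum value: min = 6
Step 3: Range = max - min = 19 - 6 = 13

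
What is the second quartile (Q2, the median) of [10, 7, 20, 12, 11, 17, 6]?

11

Step 1: Sort the data: [6, 7, 10, 11, 12, 17, 20]
Step 2: n = 7
Step 3: Q2 is the median. Since n is odd, it is the middle value at position 4: 11
Step 4: Q2 = 11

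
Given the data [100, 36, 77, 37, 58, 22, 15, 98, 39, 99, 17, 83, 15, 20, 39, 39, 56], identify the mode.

39

Step 1: Count the frequency of each value:
  15: appears 2 time(s)
  17: appears 1 time(s)
  20: appears 1 time(s)
  22: appears 1 time(s)
  36: appears 1 time(s)
  37: appears 1 time(s)
  39: appears 3 time(s)
  56: appears 1 time(s)
  58: appears 1 time(s)
  77: appears 1 time(s)
  83: appears 1 time(s)
  98: appears 1 time(s)
  99: appears 1 time(s)
  100: appears 1 time(s)
Step 2: The value 39 appears most frequently (3 times).
Step 3: Mode = 39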